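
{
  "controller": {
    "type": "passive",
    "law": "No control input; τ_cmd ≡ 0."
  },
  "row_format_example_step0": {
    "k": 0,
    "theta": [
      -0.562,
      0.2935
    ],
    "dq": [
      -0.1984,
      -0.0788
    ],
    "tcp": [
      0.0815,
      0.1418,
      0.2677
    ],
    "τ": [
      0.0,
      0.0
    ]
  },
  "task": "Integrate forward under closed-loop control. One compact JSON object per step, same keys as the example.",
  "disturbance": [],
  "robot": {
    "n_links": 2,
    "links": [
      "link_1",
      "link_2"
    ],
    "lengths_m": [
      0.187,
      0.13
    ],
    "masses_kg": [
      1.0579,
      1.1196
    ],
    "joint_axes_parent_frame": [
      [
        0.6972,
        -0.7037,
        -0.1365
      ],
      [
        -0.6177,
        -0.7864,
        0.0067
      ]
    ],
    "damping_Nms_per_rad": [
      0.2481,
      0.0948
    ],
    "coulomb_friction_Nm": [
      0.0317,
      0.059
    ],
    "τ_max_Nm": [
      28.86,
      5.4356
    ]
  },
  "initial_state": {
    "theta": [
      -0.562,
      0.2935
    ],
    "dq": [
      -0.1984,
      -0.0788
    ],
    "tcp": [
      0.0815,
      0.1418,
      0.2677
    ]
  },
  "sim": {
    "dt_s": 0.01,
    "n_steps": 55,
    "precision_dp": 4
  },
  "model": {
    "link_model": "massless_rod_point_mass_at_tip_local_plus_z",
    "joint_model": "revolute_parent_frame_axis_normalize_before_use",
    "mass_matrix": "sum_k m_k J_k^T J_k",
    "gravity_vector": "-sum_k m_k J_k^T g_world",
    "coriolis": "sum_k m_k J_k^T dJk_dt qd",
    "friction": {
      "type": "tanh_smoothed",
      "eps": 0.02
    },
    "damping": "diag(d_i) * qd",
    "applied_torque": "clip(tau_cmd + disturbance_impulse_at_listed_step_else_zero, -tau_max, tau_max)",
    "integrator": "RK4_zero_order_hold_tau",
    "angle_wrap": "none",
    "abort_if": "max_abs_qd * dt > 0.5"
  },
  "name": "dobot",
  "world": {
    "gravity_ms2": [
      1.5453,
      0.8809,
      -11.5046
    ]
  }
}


{"k":1,"theta":[-0.5654,0.2935],"dq":[-0.4812,0.0707],"tcp":[0.0821,0.1425,0.2672],"\u03c4":[0.0,0.0]}
{"k":2,"theta":[-0.5716,0.2948],"dq":[-0.7592,0.1779],"tcp":[0.083,0.1438,0.2661],"\u03c4":[0.0,0.0]}
{"k":3,"theta":[-0.5806,0.297],"dq":[-1.0347,0.2739],"tcp":[0.0842,0.1457,0.2647],"\u03c4":[0.0,0.0]}
{"k":4,"theta":[-0.5923,0.3002],"dq":[-1.3088,0.3578],"tcp":[0.0858,0.1481,0.2627],"\u03c4":[0.0,0.0]}
{"k":5,"theta":[-0.6068,0.3042],"dq":[-1.5824,0.4286],"tcp":[0.0877,0.1511,0.2602],"\u03c4":[0.0,0.0]}
{"k":6,"theta":[-0.6239,0.3087],"dq":[-1.8564,0.485],"tcp":[0.09,0.1547,0.2572],"\u03c4":[0.0,0.0]}
{"k":7,"theta":[-0.6439,0.3138],"dq":[-2.1315,0.5257],"tcp":[0.0925,0.1588,0.2537],"\u03c4":[0.0,0.0]}
{"k":8,"theta":[-0.6666,0.3192],"dq":[-2.4083,0.5489],"tcp":[0.0954,0.1633,0.2495],"\u03c4":[0.0,0.0]}
{"k":9,"theta":[-0.6921,0.3247],"dq":[-2.6875,0.5527],"tcp":[0.0986,0.1683,0.2447],"\u03c4":[0.0,0.0]}
{"k":10,"theta":[-0.7203,0.3302],"dq":[-2.9694,0.535],"tcp":[0.1021,0.1738,0.2393],"\u03c4":[0.0,0.0]}
{"k":11,"theta":[-0.7515,0.3353],"dq":[-3.2542,0.4934],"tcp":[0.1059,0.1796,0.2331],"\u03c4":[0.0,0.0]}
{"k":12,"theta":[-0.7854,0.34],"dq":[-3.5419,0.4254],"tcp":[0.11,0.1857,0.2261],"\u03c4":[0.0,0.0]}
{"k":13,"theta":[-0.8223,0.3437],"dq":[-3.8323,0.3284],"tcp":[0.1144,0.1922,0.2183],"\u03c4":[0.0,0.0]}
{"k":14,"theta":[-0.8621,0.3464],"dq":[-4.1251,0.1996],"tcp":[0.119,0.1989,0.2095],"\u03c4":[0.0,0.0]}
{"k":15,"theta":[-0.9048,0.3476],"dq":[-4.4195,0.0369],"tcp":[0.1238,0.2057,0.1998],"\u03c4":[0.0,0.0]}
{"k":16,"theta":[-0.9505,0.3472],"dq":[-4.717,-0.1118],"tcp":[0.1288,0.2127,0.1891],"\u03c4":[0.0,0.0]}
{"k":17,"theta":[-0.9992,0.3453],"dq":[-5.0152,-0.2908],"tcp":[0.1339,0.2197,0.1773],"\u03c4":[0.0,0.0]}
{"k":18,"theta":[-1.0508,0.3413],"dq":[-5.3124,-0.5124],"tcp":[0.139,0.2266,0.1643],"\u03c4":[0.0,0.0]}
{"k":19,"theta":[-1.1054,0.3349],"dq":[-5.6069,-0.7771],"tcp":[0.1441,0.2334,0.1501],"\u03c4":[0.0,0.0]}
{"k":20,"theta":[-1.1629,0.3256],"dq":[-5.8971,-1.0842],"tcp":[0.1492,0.2399,0.1346],"\u03c4":[0.0,0.0]}
{"k":21,"theta":[-1.2233,0.313],"dq":[-6.1811,-1.4314],"tcp":[0.1541,0.246,0.1178],"\u03c4":[0.0,0.0]}
{"k":22,"theta":[-1.2865,0.2968],"dq":[-6.4573,-1.8148],"tcp":[0.1588,0.2514,0.0997],"\u03c4":[0.0,0.0]}
{"k":23,"theta":[-1.3524,0.2767],"dq":[-6.724,-2.2283],"tcp":[0.1631,0.2562,0.0802],"\u03c4":[0.0,0.0]}
{"k":24,"theta":[-1.421,0.2522],"dq":[-6.98,-2.6636],"tcp":[0.167,0.2599,0.0593],"\u03c4":[0.0,0.0]}
{"k":25,"theta":[-1.492,0.2233],"dq":[-7.2248,-3.1099],"tcp":[0.1702,0.2625,0.0372],"\u03c4":[0.0,0.0]}
{"k":26,"theta":[-1.5654,0.19],"dq":[-7.4582,-3.554],"tcp":[0.1727,0.2638,0.0138],"\u03c4":[0.0,0.0]}
{"k":27,"theta":[-1.6411,0.1523],"dq":[-7.6806,-3.9804],"tcp":[0.1743,0.2635,-0.0106],"\u03c4":[0.0,0.0]}
{"k":28,"theta":[-1.719,0.1105],"dq":[-7.8931,-4.3719],"tcp":[0.1747,0.2615,-0.036],"\u03c4":[0.0,0.0]}
{"k":29,"theta":[-1.799,0.0651],"dq":[-8.0971,-4.7099],"tcp":[0.1739,0.2575,-0.062],"\u03c4":[0.0,0.0]}
{"k":30,"theta":[-1.8809,0.0166],"dq":[-8.294,-4.9759],"tcp":[0.1715,0.2515,-0.0884],"\u03c4":[0.0,0.0]}
{"k":31,"theta":[-1.9648,-0.0342],"dq":[-8.4849,-5.1518],"tcp":[0.1674,0.2434,-0.1148],"\u03c4":[0.0,0.0]}
{"k":32,"theta":[-2.0506,-0.0861],"dq":[-8.6702,-5.2218],"tcp":[0.1615,0.2332,-0.1409],"\u03c4":[0.0,0.0]}
{"k":33,"theta":[-2.1382,-0.1382],"dq":[-8.8491,-5.1736],"tcp":[0.1538,0.2208,-0.1662],"\u03c4":[0.0,0.0]}
{"k":34,"theta":[-2.2275,-0.1892],"dq":[-9.0191,-4.9994],"tcp":[0.144,0.2065,-0.1903],"\u03c4":[0.0,0.0]}
{"k":35,"theta":[-2.3185,-0.2378],"dq":[-9.1762,-4.6975],"tcp":[0.1324,0.1905,-0.2129],"\u03c4":[0.0,0.0]}
{"k":36,"theta":[-2.411,-0.2827],"dq":[-9.3146,-4.2728],"tcp":[0.1188,0.1729,-0.2336],"\u03c4":[0.0,0.0]}
{"k":37,"theta":[-2.5047,-0.3228],"dq":[-9.4274,-3.7375],"tcp":[0.1036,0.1541,-0.252],"\u03c4":[0.0,0.0]}
{"k":38,"theta":[-2.5994,-0.3572],"dq":[-9.5072,-3.1105],"tcp":[0.0868,0.1344,-0.268],"\u03c4":[0.0,0.0]}
{"k":39,"theta":[-2.6947,-0.3848],"dq":[-9.5467,-2.4163],"tcp":[0.0687,0.1141,-0.2814],"\u03c4":[0.0,0.0]}
{"k":40,"theta":[-2.7902,-0.4053],"dq":[-9.5399,-1.6838],"tcp":[0.0495,0.0935,-0.2922],"\u03c4":[0.0,0.0]}
{"k":41,"theta":[-2.8854,-0.4185],"dq":[-9.4827,-0.9438],"tcp":[0.0295,0.073,-0.3002],"\u03c4":[0.0,0.0]}
{"k":42,"theta":[-2.9797,-0.4243],"dq":[-9.3731,-0.2264],"tcp":[0.009,0.0527,-0.3055],"\u03c4":[0.0,0.0]}
{"k":43,"theta":[-3.0727,-0.4234],"dq":[-9.2105,0.3895],"tcp":[-0.0117,0.0328,-0.3082],"\u03c4":[0.0,0.0]}
{"k":44,"theta":[-3.1638,-0.4167],"dq":[-8.9998,0.9266],"tcp":[-0.0323,0.0137,-0.3084],"\u03c4":[0.0,0.0]}
{"k":45,"theta":[-3.2525,-0.4051],"dq":[-8.7456,1.3797],"tcp":[-0.0525,-0.0047,-0.3062],"\u03c4":[0.0,0.0]}
{"k":46,"theta":[-3.3385,-0.3895],"dq":[-8.4529,1.7395],"tcp":[-0.0721,-0.0222,-0.3019],"\u03c4":[0.0,0.0]}
{"k":47,"theta":[-3.4215,-0.3707],"dq":[-8.1272,2.0025],"tcp":[-0.0908,-0.0386,-0.2957],"\u03c4":[0.0,0.0]}
{"k":48,"theta":[-3.501,-0.3497],"dq":[-7.7736,2.1706],"tcp":[-0.1084,-0.0539,-0.2879],"\u03c4":[0.0,0.0]}
{"k":49,"theta":[-3.5769,-0.3276],"dq":[-7.397,2.2502],"tcp":[-0.1249,-0.068,-0.2787],"\u03c4":[0.0,0.0]}
{"k":50,"theta":[-3.6489,-0.305],"dq":[-7.0017,2.2506],"tcp":[-0.1401,-0.0809,-0.2685],"\u03c4":[0.0,0.0]}
{"k":51,"theta":[-3.7168,-0.2828],"dq":[-6.5913,2.1834],"tcp":[-0.1538,-0.0926,-0.2575],"\u03c4":[0.0,0.0]}
{"k":52,"theta":[-3.7807,-0.2615],"dq":[-6.1689,2.0607],"tcp":[-0.1662,-0.1032,-0.2461],"\u03c4":[0.0,0.0]}
{"k":53,"theta":[-3.8402,-0.2417],"dq":[-5.7373,1.8948],"tcp":[-0.1772,-0.1127,-0.2345],"\u03c4":[0.0,0.0]}
{"k":54,"theta":[-3.8954,-0.2237],"dq":[-5.2987,1.6972],"tcp":[-0.1868,-0.1212,-0.2229],"\u03c4":[0.0,0.0]}
{"k":55,"theta":[-3.9461,-0.2078],"dq":[-4.8551,1.4782],"tcp":[-0.1951,-0.1287,-0.2117]}


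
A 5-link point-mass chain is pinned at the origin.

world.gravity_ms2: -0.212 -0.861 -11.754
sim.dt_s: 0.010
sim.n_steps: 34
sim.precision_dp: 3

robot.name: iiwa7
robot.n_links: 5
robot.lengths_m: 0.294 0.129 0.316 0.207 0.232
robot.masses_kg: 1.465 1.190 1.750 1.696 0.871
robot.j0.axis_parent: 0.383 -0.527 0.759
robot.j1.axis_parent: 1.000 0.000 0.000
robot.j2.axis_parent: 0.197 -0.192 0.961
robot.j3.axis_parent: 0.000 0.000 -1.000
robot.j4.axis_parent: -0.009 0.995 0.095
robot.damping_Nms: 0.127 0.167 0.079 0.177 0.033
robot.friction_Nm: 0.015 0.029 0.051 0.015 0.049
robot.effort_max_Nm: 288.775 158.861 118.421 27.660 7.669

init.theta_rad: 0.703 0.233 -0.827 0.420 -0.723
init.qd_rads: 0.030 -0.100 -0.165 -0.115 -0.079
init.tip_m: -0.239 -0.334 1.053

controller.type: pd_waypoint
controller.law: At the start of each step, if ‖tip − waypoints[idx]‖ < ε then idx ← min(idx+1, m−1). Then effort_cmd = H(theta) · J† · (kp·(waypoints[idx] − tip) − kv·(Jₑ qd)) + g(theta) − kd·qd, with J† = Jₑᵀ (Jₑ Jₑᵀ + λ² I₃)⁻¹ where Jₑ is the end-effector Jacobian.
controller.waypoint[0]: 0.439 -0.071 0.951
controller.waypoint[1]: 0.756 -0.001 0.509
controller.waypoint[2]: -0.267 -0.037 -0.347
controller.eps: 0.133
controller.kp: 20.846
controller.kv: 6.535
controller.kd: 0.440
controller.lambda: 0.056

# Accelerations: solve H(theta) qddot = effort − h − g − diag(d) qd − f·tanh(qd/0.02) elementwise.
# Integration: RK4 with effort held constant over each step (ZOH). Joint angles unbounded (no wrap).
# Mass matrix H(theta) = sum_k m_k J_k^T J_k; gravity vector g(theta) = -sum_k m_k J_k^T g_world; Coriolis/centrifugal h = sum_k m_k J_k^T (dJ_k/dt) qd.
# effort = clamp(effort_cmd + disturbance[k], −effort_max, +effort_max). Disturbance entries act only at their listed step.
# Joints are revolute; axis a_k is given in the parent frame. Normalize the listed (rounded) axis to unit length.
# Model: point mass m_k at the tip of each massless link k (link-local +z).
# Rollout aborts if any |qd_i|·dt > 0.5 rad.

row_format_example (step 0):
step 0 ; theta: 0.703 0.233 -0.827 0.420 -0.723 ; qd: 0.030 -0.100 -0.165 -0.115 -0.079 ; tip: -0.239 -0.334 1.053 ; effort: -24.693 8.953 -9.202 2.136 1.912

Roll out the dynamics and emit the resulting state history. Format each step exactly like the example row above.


step 1 ; theta: 0.702 0.233 -0.829 0.421 -0.726 ; qd: -0.151 0.135 -0.189 0.196 -0.465 ; tip: -0.239 -0.333 1.053 ; effort: -23.853 7.753 -8.739 1.905 2.009
step 2 ; theta: 0.700 0.235 -0.832 0.422 -0.732 ; qd: -0.275 0.325 -0.413 0.123 -0.770 ; tip: -0.237 -0.332 1.053 ; effort: -23.137 6.398 -8.230 1.866 2.055
step 3 ; theta: 0.697 0.240 -0.836 0.424 -0.741 ; qd: -0.414 0.509 -0.513 0.206 -1.008 ; tip: -0.234 -0.330 1.053 ; effort: -22.368 4.984 -7.773 1.765 2.062
step 4 ; theta: 0.692 0.246 -0.842 0.426 -0.752 ; qd: -0.536 0.669 -0.637 0.210 -1.187 ; tip: -0.230 -0.328 1.053 ; effort: -21.631 3.503 -7.319 1.705 2.038
step 5 ; theta: 0.686 0.253 -0.849 0.428 -0.764 ; qd: -0.656 0.814 -0.729 0.235 -1.317 ; tip: -0.225 -0.326 1.053 ; effort: -20.895 1.991 -6.881 1.639 1.991
step 6 ; theta: 0.679 0.262 -0.857 0.431 -0.778 ; qd: -0.768 0.941 -0.815 0.244 -1.406 ; tip: -0.218 -0.324 1.053 ; effort: -20.175 0.460 -6.450 1.582 1.926
step 7 ; theta: 0.671 0.272 -0.865 0.433 -0.792 ; qd: -0.874 1.053 -0.890 0.252 -1.461 ; tip: -0.210 -0.322 1.053 ; effort: -19.468 -1.070 -6.025 1.524 1.847
step 8 ; theta: 0.662 0.283 -0.875 0.436 -0.807 ; qd: -0.973 1.149 -0.959 0.256 -1.486 ; tip: -0.202 -0.320 1.053 ; effort: -18.775 -2.585 -5.603 1.465 1.760
step 9 ; theta: 0.651 0.295 -0.884 0.438 -0.822 ; qd: -1.066 1.231 -1.023 0.258 -1.488 ; tip: -0.193 -0.318 1.053 ; effort: -18.095 -4.073 -5.183 1.405 1.667
step 10 ; theta: 0.640 0.307 -0.895 0.441 -0.837 ; qd: -1.152 1.298 -1.082 0.258 -1.470 ; tip: -0.182 -0.316 1.053 ; effort: -17.429 -5.524 -4.764 1.342 1.570
step 11 ; theta: 0.628 0.320 -0.906 0.443 -0.851 ; qd: -1.233 1.353 -1.139 0.257 -1.436 ; tip: -0.172 -0.314 1.053 ; effort: -16.777 -6.929 -4.344 1.275 1.473
step 12 ; theta: 0.616 0.334 -0.918 0.446 -0.865 ; qd: -1.309 1.395 -1.193 0.256 -1.391 ; tip: -0.160 -0.312 1.053 ; effort: -16.137 -8.283 -3.924 1.204 1.376
step 13 ; theta: 0.602 0.348 -0.930 0.448 -0.879 ; qd: -1.378 1.425 -1.246 0.254 -1.336 ; tip: -0.148 -0.309 1.053 ; effort: -15.510 -9.580 -3.502 1.129 1.282
step 14 ; theta: 0.588 0.363 -0.943 0.451 -0.892 ; qd: -1.443 1.443 -1.296 0.253 -1.274 ; tip: -0.135 -0.307 1.053 ; effort: -14.895 -10.816 -3.080 1.050 1.191
step 15 ; theta: 0.574 0.377 -0.956 0.454 -0.904 ; qd: -1.502 1.452 -1.345 0.252 -1.207 ; tip: -0.122 -0.305 1.053 ; effort: -14.293 -11.987 -2.656 0.966 1.103
step 16 ; theta: 0.558 0.392 -0.970 0.456 -0.916 ; qd: -1.555 1.450 -1.392 0.251 -1.137 ; tip: -0.108 -0.303 1.052 ; effort: -13.703 -13.093 -2.233 0.878 1.021
step 17 ; theta: 0.542 0.406 -0.984 0.459 -0.927 ; qd: -1.604 1.439 -1.437 0.252 -1.066 ; tip: -0.094 -0.301 1.052 ; effort: -13.124 -14.130 -1.809 0.786 0.944
step 18 ; theta: 0.526 0.420 -0.998 0.461 -0.937 ; qd: -1.647 1.420 -1.479 0.253 -0.995 ; tip: -0.080 -0.298 1.051 ; effort: -12.558 -15.098 -1.387 0.691 0.873
step 19 ; theta: 0.510 0.434 -1.013 0.464 -0.947 ; qd: -1.686 1.393 -1.518 0.255 -0.925 ; tip: -0.065 -0.296 1.051 ; effort: -12.004 -15.997 -0.967 0.592 0.808
step 20 ; theta: 0.493 0.448 -1.029 0.466 -0.956 ; qd: -1.719 1.358 -1.555 0.258 -0.857 ; tip: -0.051 -0.294 1.050 ; effort: -11.461 -16.826 -0.551 0.491 0.750
step 21 ; theta: 0.475 0.462 -1.044 0.469 -0.964 ; qd: -1.748 1.317 -1.587 0.262 -0.791 ; tip: -0.036 -0.291 1.049 ; effort: -10.931 -17.585 -0.138 0.388 0.698
step 22 ; theta: 0.458 0.474 -1.060 0.471 -0.972 ; qd: -1.772 1.270 -1.616 0.267 -0.729 ; tip: -0.021 -0.289 1.048 ; effort: -10.412 -18.276 0.268 0.282 0.653
step 23 ; theta: 0.440 0.487 -1.077 0.474 -0.979 ; qd: -1.791 1.218 -1.641 0.274 -0.671 ; tip: -0.006 -0.287 1.046 ; effort: -9.906 -18.898 0.668 0.176 0.615
step 24 ; theta: 0.422 0.499 -1.093 0.477 -0.985 ; qd: -1.805 1.162 -1.661 0.281 -0.617 ; tip: 0.009 -0.284 1.045 ; effort: -9.412 -19.454 1.059 0.069 0.583
step 25 ; theta: 0.404 0.510 -1.110 0.480 -0.991 ; qd: -1.816 1.101 -1.676 0.288 -0.567 ; tip: 0.024 -0.282 1.043 ; effort: -8.930 -19.944 1.440 -0.037 0.558
step 26 ; theta: 0.386 0.521 -1.127 0.483 -0.996 ; qd: -1.822 1.037 -1.686 0.297 -0.521 ; tip: 0.039 -0.279 1.042 ; effort: -8.459 -20.369 1.810 -0.143 0.539
step 27 ; theta: 0.367 0.531 -1.144 0.486 -1.001 ; qd: -1.824 0.970 -1.690 0.306 -0.480 ; tip: 0.054 -0.277 1.040 ; effort: -8.001 -20.733 2.168 -0.248 0.527
step 28 ; theta: 0.349 0.540 -1.160 0.489 -1.006 ; qd: -1.822 0.902 -1.689 0.314 -0.443 ; tip: 0.068 -0.274 1.037 ; effort: -7.555 -21.035 2.512 -0.351 0.521
step 29 ; theta: 0.331 0.549 -1.177 0.492 -1.010 ; qd: -1.817 0.832 -1.683 0.323 -0.410 ; tip: 0.083 -0.272 1.035 ; effort: -7.120 -21.280 2.841 -0.452 0.520
step 30 ; theta: 0.313 0.557 -1.194 0.495 -1.014 ; qd: -1.808 0.761 -1.671 0.332 -0.381 ; tip: 0.097 -0.269 1.033 ; effort: -6.697 -21.468 3.154 -0.550 0.525
step 31 ; theta: 0.295 0.564 -1.211 0.499 -1.018 ; qd: -1.796 0.690 -1.654 0.340 -0.356 ; tip: 0.111 -0.266 1.030 ; effort: -6.286 -21.603 3.451 -0.644 0.536
step 32 ; theta: 0.277 0.571 -1.227 0.502 -1.021 ; qd: -1.781 0.620 -1.632 0.348 -0.334 ; tip: 0.124 -0.264 1.028 ; effort: -5.886 -21.687 3.730 -0.735 0.550
step 33 ; theta: 0.259 0.576 -1.243 0.506 -1.025 ; qd: -1.763 0.550 -1.605 0.355 -0.314 ; tip: 0.137 -0.261 1.025 ; effort: -5.497 -21.722 3.991 -0.821 0.570
step 34 ; theta: 0.242 0.582 -1.259 0.509 -1.028 ; qd: -1.742 0.481 -1.572 0.361 -0.298 ; tip: 0.150 -0.258 1.022


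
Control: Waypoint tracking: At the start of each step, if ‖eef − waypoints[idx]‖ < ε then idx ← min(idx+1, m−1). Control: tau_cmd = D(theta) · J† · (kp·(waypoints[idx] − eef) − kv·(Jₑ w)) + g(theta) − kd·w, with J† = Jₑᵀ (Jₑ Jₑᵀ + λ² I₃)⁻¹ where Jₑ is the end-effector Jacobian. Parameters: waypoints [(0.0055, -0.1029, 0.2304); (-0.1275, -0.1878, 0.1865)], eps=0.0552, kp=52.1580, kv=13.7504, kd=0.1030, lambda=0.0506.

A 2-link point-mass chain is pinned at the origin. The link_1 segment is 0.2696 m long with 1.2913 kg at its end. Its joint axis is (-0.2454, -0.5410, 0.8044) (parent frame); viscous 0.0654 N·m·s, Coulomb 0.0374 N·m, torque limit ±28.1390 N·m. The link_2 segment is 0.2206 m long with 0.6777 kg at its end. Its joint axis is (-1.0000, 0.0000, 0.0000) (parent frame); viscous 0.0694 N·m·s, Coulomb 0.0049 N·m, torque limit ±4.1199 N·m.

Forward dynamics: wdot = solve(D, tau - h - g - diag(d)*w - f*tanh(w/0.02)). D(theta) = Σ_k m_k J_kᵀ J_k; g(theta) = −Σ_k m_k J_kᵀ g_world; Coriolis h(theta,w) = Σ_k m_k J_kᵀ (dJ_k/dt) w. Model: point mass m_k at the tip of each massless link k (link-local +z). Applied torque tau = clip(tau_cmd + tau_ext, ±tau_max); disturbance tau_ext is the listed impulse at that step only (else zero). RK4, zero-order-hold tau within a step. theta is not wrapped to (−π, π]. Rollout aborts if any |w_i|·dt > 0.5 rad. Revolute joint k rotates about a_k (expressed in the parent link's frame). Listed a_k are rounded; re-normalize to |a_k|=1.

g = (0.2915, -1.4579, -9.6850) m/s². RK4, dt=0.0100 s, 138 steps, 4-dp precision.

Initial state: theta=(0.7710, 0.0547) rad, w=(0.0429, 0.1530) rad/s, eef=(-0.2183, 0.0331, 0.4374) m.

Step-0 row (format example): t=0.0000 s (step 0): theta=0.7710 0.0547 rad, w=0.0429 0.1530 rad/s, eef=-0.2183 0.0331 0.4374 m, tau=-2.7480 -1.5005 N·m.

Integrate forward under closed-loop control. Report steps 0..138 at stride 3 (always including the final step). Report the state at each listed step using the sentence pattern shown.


t=0.0300 s (step 3): theta=0.7702 0.0456 rad, w=-0.0851 -0.6840 rad/s, eef=-0.2171 0.0316 0.4382 m, tau=-2.3461 -1.0142 N·m.
t=0.0600 s (step 6): theta=0.7663 0.0175 rad, w=-0.1708 -1.1507 rad/s, eef=-0.2130 0.0269 0.4407 m, tau=-2.0627 -0.7169 N·m.
t=0.0900 s (step 9): theta=0.7603 -0.0213 rad, w=-0.2266 -1.4193 rad/s, eef=-0.2069 0.0204 0.4439 m, tau=-1.8519 -0.5198 N·m.
t=0.1200 s (step 12): theta=0.7530 -0.0665 rad, w=-0.2577 -1.5828 rad/s, eef=-0.1998 0.0127 0.4472 m, tau=-1.6892 -0.3751 N·m.
t=0.1500 s (step 15): theta=0.7450 -0.1157 rad, w=-0.2691 -1.6899 rad/s, eef=-0.1918 0.0043 0.4502 m, tau=-1.5577 -0.2577 N·m.
t=0.1800 s (step 18): theta=0.7370 -0.1676 rad, w=-0.2648 -1.7662 rad/s, eef=-0.1834 -0.0047 0.4527 m, tau=-1.4465 -0.1542 N·m.
t=0.2100 s (step 21): theta=0.7293 -0.2214 rad, w=-0.2475 -1.8251 rad/s, eef=-0.1748 -0.0141 0.4546 m, tau=-1.3484 -0.0580 N·m.
t=0.2400 s (step 24): theta=0.7223 -0.2769 rad, w=-0.2189 -1.8738 rad/s, eef=-0.1660 -0.0238 0.4557 m, tau=-1.2590 0.0346 N·m.
t=0.2700 s (step 27): theta=0.7163 -0.3338 rad, w=-0.1795 -1.9161 rad/s, eef=-0.1572 -0.0338 0.4559 m, tau=-1.1754 0.1249 N·m.
t=0.3000 s (step 30): theta=0.7116 -0.3918 rad, w=-0.1294 -1.9542 rad/s, eef=-0.1484 -0.0439 0.4553 m, tau=-1.0960 0.2135 N·m.
t=0.3300 s (step 33): theta=0.7086 -0.4509 rad, w=-0.0675 -1.9892 rad/s, eef=-0.1398 -0.0541 0.4538 m, tau=-1.0197 0.3002 N·m.
t=0.3600 s (step 36): theta=0.7077 -0.5111 rad, w=0.0024 -2.0197 rad/s, eef=-0.1314 -0.0642 0.4513 m, tau=-0.9418 0.3845 N·m.
t=0.3900 s (step 39): theta=0.7086 -0.5719 rad, w=0.0601 -2.0361 rad/s, eef=-0.1232 -0.0741 0.4480 m, tau=-0.8460 0.4658 N·m.
t=0.4200 s (step 42): theta=0.7116 -0.6333 rad, w=0.1429 -2.0570 rad/s, eef=-0.1151 -0.0837 0.4438 m, tau=-0.7580 0.5448 N·m.
t=0.4500 s (step 45): theta=0.7175 -0.6953 rad, w=0.2548 -2.0821 rad/s, eef=-0.1074 -0.0930 0.4388 m, tau=-0.6774 0.6201 N·m.
t=0.4800 s (step 48): theta=0.7272 -0.7582 rad, w=0.3970 -2.1105 rad/s, eef=-0.1000 -0.1017 0.4329 m, tau=-0.6020 0.6904 N·m.
t=0.5100 s (step 51): theta=0.7416 -0.8220 rad, w=0.5719 -2.1417 rad/s, eef=-0.0930 -0.1100 0.4261 m, tau=-0.5309 0.7545 N·m.
t=0.5400 s (step 54): theta=0.7619 -0.8867 rad, w=0.7826 -2.1754 rad/s, eef=-0.0864 -0.1175 0.4186 m, tau=-0.4655 0.8115 N·m.
t=0.5700 s (step 57): theta=0.7890 -0.9525 rad, w=1.0303 -2.2107 rad/s, eef=-0.0802 -0.1241 0.4104 m, tau=-0.4102 0.8605 N·m.
t=0.6000 s (step 60): theta=0.8240 -1.0193 rad, w=1.3114 -2.2448 rad/s, eef=-0.0744 -0.1297 0.4017 m, tau=-0.3743 0.9006 N·m.
t=0.6300 s (step 63): theta=0.8679 -1.0871 rad, w=1.6126 -2.2720 rad/s, eef=-0.0689 -0.1340 0.3924 m, tau=-0.3726 0.9315 N·m.
t=0.6600 s (step 66): theta=0.9207 -1.1555 rad, w=1.9066 -2.2836 rad/s, eef=-0.0637 -0.1370 0.3828 m, tau=-0.4231 0.9534 N·m.
t=0.6900 s (step 69): theta=0.9818 -1.2238 rad, w=2.1521 -2.2689 rad/s, eef=-0.0587 -0.1386 0.3730 m, tau=-0.5364 0.9678 N·m.
t=0.7200 s (step 72): theta=1.0489 -1.2912 rad, w=2.3042 -2.2188 rad/s, eef=-0.0540 -0.1386 0.3634 m, tau=-0.7044 0.9773 N·m.
t=0.7500 s (step 75): theta=1.1187 -1.3565 rad, w=2.3319 -2.1306 rad/s, eef=-0.0494 -0.1374 0.3540 m, tau=-0.8969 0.9851 N·m.
t=0.7800 s (step 78): theta=1.1874 -1.4187 rad, w=2.2330 -2.0096 rad/s, eef=-0.0449 -0.1351 0.3451 m, tau=-1.0765 0.9939 N·m.
t=0.8100 s (step 81): theta=1.2516 -1.4769 rad, w=2.0320 -1.8667 rad/s, eef=-0.0407 -0.1321 0.3368 m, tau=-1.2160 1.0052 N·m.
t=0.8400 s (step 84): theta=1.3086 -1.5306 rad, w=1.7677 -1.7140 rad/s, eef=-0.0367 -0.1287 0.3290 m, tau=-1.3059 1.0193 N·m.
t=0.8700 s (step 87): theta=1.3573 -1.5797 rad, w=1.4786 -1.5616 rad/s, eef=-0.0328 -0.1252 0.3218 m, tau=-1.3509 1.0358 N·m.
t=0.9000 s (step 90): theta=1.3974 -1.6243 rad, w=1.1941 -1.4163 rad/s, eef=-0.0291 -0.1219 0.3151 m, tau=-1.3622 1.0537 N·m.
t=0.9300 s (step 93): theta=1.4292 -1.6648 rad, w=0.9328 -1.2817 rad/s, eef=-0.0257 -0.1188 0.3089 m, tau=-1.3514 1.0722 N·m.
t=0.9600 s (step 96): theta=1.4537 -1.7013 rad, w=0.7041 -1.1591 rad/s, eef=-0.0223 -0.1160 0.3032 m, tau=-1.3280 1.0907 N·m.
t=0.9900 s (step 99): theta=1.4718 -1.7344 rad, w=0.5108 -1.0483 rad/s, eef=-0.0192 -0.1135 0.2979 m, tau=-1.2988 1.1085 N·m.
t=1.0200 s (step 102): theta=1.4847 -1.7643 rad, w=0.3516 -0.9487 rad/s, eef=-0.0162 -0.1114 0.2929 m, tau=-1.2681 1.1252 N·m.
t=1.0500 s (step 105): theta=1.4932 -1.7914 rad, w=0.2234 -0.8591 rad/s, eef=-0.0134 -0.1095 0.2883 m, tau=-1.2385 1.1407 N·m.
t=1.0800 s (step 108): theta=1.4984 -1.8160 rad, w=0.1220 -0.7784 rad/s, eef=-0.0108 -0.1079 0.2841 m, tau=-1.2112 1.1547 N·m.
t=1.1100 s (step 111): theta=1.5016 -1.8360 rad, w=0.1156 -0.4953 rad/s, eef=-0.0087 -0.1067 0.2806 m, tau=-1.0383 1.4455 N·m.
t=1.1400 s (step 114): theta=1.5052 -1.8468 rad, w=0.1248 -0.2476 rad/s, eef=-0.0077 -0.1059 0.2787 m, tau=-1.0813 1.3262 N·m.
t=1.1700 s (step 117): theta=1.5089 -1.8519 rad, w=0.1237 -0.1047 rad/s, eef=-0.0074 -0.1053 0.2778 m, tau=-1.0994 1.2562 N·m.
t=1.2000 s (step 120): theta=1.5126 -1.8538 rad, w=0.1219 -0.0233 rad/s, eef=-0.0074 -0.1050 0.2776 m, tau=-1.1062 1.2147 N·m.
t=1.2300 s (step 123): theta=1.5163 -1.8538 rad, w=0.1234 0.0185 rad/s, eef=-0.0076 -0.1048 0.2777 m, tau=-1.1083 1.1919 N·m.
t=1.2600 s (step 126): theta=1.5201 -1.8529 rad, w=0.1285 0.0384 rad/s, eef=-0.0080 -0.1046 0.2779 m, tau=-1.1088 1.1793 N·m.
t=1.2900 s (step 129): theta=1.5240 -1.8516 rad, w=0.1365 0.0484 rad/s, eef=-0.0084 -0.1044 0.2782 m, tau=-1.1091 1.1713 N·m.
t=1.3200 s (step 132): theta=1.5283 -1.8500 rad, w=0.1468 0.0530 rad/s, eef=-0.0089 -0.1043 0.2786 m, tau=-1.1095 1.1656 N·m.
t=1.3500 s (step 135): theta=1.5329 -1.8484 rad, w=0.1591 0.0546 rad/s, eef=-0.0093 -0.1041 0.2790 m, tau=-1.1102 1.1612 N·m.
t=1.3800 s (step 138): theta=1.5378 -1.8468 rad, w=0.1729 0.0544 rad/s, eef=-0.0099 -0.1039 0.2794 m.


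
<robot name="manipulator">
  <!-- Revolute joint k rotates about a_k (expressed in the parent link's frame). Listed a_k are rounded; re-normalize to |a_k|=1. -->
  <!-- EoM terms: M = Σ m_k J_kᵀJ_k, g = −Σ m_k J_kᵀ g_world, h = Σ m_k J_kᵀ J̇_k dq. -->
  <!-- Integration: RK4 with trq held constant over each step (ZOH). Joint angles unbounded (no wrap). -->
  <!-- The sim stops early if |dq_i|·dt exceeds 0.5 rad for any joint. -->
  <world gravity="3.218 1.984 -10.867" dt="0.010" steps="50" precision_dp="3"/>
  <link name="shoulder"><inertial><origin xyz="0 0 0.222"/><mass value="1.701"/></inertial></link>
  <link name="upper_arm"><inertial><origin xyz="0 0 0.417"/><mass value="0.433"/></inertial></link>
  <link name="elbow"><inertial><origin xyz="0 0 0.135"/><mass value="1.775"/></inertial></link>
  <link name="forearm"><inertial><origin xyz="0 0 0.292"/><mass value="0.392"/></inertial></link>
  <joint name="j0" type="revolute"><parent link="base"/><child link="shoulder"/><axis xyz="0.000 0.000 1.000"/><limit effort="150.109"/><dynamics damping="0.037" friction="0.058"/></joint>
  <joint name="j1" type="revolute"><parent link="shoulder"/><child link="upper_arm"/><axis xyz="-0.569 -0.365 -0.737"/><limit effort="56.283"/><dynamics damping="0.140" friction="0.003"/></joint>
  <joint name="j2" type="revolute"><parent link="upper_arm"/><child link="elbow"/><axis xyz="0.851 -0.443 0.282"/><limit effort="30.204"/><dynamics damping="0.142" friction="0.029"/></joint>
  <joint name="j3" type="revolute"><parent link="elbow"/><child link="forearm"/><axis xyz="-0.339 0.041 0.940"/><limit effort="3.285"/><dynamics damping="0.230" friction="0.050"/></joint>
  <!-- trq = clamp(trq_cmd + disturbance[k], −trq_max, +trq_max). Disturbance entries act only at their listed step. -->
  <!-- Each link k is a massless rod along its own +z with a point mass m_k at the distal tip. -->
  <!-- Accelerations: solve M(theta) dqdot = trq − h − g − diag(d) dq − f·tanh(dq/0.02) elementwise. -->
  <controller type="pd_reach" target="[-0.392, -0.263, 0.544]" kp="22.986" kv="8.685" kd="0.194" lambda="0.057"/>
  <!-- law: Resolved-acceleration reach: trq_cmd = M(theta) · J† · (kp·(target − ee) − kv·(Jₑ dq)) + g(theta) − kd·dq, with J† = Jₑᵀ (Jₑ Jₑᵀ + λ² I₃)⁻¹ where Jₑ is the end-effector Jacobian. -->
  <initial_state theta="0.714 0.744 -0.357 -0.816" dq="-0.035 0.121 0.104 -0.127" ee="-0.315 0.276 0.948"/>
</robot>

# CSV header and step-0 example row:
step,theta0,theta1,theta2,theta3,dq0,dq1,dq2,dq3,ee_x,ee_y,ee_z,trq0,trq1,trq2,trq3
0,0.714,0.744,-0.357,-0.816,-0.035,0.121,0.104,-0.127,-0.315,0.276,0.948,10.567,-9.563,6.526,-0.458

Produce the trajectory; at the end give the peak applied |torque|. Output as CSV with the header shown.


step,theta0,theta1,theta2,theta3,dq0,dq1,dq2,dq3,ee_x,ee_y,ee_z,trq0,trq1,trq2,trq3
1,0.716,0.745,-0.357,-0.815,0.524,-0.029,-0.323,-0.240,-0.316,0.276,0.948,10.080,-9.331,6.369,-0.405
2,0.724,0.744,-0.361,-0.813,0.992,-0.150,-0.581,-0.100,-0.317,0.275,0.947,9.667,-9.058,6.197,-0.404
3,0.735,0.742,-0.367,-0.809,1.419,-0.260,-0.798,-0.024,-0.318,0.272,0.947,9.269,-8.788,6.023,-0.389
4,0.751,0.739,-0.374,-0.805,1.812,-0.358,-0.971,0.062,-0.320,0.269,0.947,8.883,-8.518,5.848,-0.377
5,0.771,0.735,-0.385,-0.803,2.175,-0.441,-1.092,0.228,-0.323,0.265,0.947,8.505,-8.243,5.668,-0.381
6,0.795,0.730,-0.396,-0.801,2.528,-0.520,-1.226,0.262,-0.325,0.260,0.947,8.097,-7.982,5.484,-0.357
7,0.822,0.725,-0.409,-0.798,2.860,-0.588,-1.333,0.325,-0.329,0.255,0.947,7.678,-7.717,5.294,-0.340
8,0.852,0.719,-0.423,-0.794,3.177,-0.648,-1.425,0.374,-0.332,0.248,0.947,7.237,-7.454,5.096,-0.321
9,0.885,0.712,-0.437,-0.790,3.476,-0.698,-1.503,0.421,-0.336,0.240,0.947,6.773,-7.191,4.890,-0.301
10,0.921,0.705,-0.453,-0.785,3.757,-0.740,-1.567,0.462,-0.340,0.232,0.947,6.287,-6.928,4.676,-0.281
11,0.960,0.697,-0.469,-0.781,4.018,-0.772,-1.617,0.498,-0.344,0.223,0.947,5.782,-6.666,4.455,-0.260
12,1.001,0.689,-0.485,-0.775,4.258,-0.795,-1.654,0.527,-0.349,0.213,0.947,5.262,-6.406,4.229,-0.238
13,1.045,0.681,-0.501,-0.770,4.474,-0.808,-1.679,0.551,-0.354,0.202,0.946,4.733,-6.148,3.999,-0.215
14,1.091,0.673,-0.518,-0.764,4.665,-0.812,-1.692,0.567,-0.359,0.191,0.946,4.202,-5.895,3.769,-0.192
15,1.138,0.665,-0.535,-0.758,4.829,-0.808,-1.696,0.578,-0.363,0.179,0.945,3.675,-5.649,3.541,-0.169
16,1.187,0.657,-0.552,-0.753,4.966,-0.795,-1.690,0.582,-0.368,0.167,0.944,3.160,-5.410,3.318,-0.146
17,1.237,0.649,-0.569,-0.747,5.075,-0.774,-1.677,0.580,-0.373,0.154,0.943,2.661,-5.179,3.103,-0.123
18,1.288,0.642,-0.585,-0.741,5.156,-0.747,-1.658,0.573,-0.378,0.140,0.942,2.185,-4.959,2.897,-0.100
19,1.340,0.634,-0.602,-0.735,5.209,-0.715,-1.635,0.562,-0.382,0.126,0.941,1.735,-4.749,2.703,-0.078
20,1.392,0.627,-0.618,-0.730,5.237,-0.678,-1.609,0.547,-0.386,0.112,0.939,1.313,-4.549,2.522,-0.058
21,1.445,0.621,-0.634,-0.724,5.240,-0.638,-1.582,0.528,-0.390,0.097,0.938,0.922,-4.361,2.355,-0.038
22,1.497,0.615,-0.650,-0.719,5.219,-0.596,-1.554,0.508,-0.393,0.082,0.936,0.562,-4.184,2.204,-0.020
23,1.549,0.609,-0.665,-0.714,5.178,-0.553,-1.527,0.485,-0.396,0.067,0.934,0.233,-4.017,2.067,-0.004
24,1.601,0.604,-0.680,-0.709,5.118,-0.510,-1.501,0.462,-0.399,0.052,0.932,-0.065,-3.860,1.945,0.011
25,1.651,0.599,-0.695,-0.705,5.041,-0.468,-1.477,0.438,-0.401,0.037,0.930,-0.334,-3.713,1.838,0.024
26,1.701,0.594,-0.710,-0.700,4.950,-0.428,-1.456,0.415,-0.403,0.023,0.928,-0.574,-3.576,1.746,0.035
27,1.750,0.590,-0.724,-0.696,4.847,-0.390,-1.437,0.391,-0.404,0.008,0.926,-0.788,-3.446,1.667,0.045
28,1.798,0.587,-0.738,-0.692,4.734,-0.356,-1.421,0.369,-0.405,-0.006,0.924,-0.978,-3.325,1.601,0.053
29,1.845,0.583,-0.752,-0.689,4.613,-0.324,-1.408,0.347,-0.406,-0.020,0.921,-1.145,-3.211,1.547,0.059
30,1.890,0.580,-0.766,-0.685,4.486,-0.297,-1.397,0.326,-0.406,-0.034,0.919,-1.291,-3.104,1.505,0.064
31,1.935,0.577,-0.780,-0.682,4.354,-0.273,-1.389,0.307,-0.406,-0.048,0.916,-1.418,-3.003,1.473,0.067
32,1.977,0.575,-0.794,-0.679,4.220,-0.253,-1.382,0.288,-0.405,-0.060,0.913,-1.528,-2.909,1.450,0.070
33,2.019,0.572,-0.808,-0.676,4.084,-0.236,-1.378,0.271,-0.404,-0.073,0.910,-1.622,-2.819,1.436,0.071
34,2.059,0.570,-0.822,-0.674,3.947,-0.223,-1.376,0.255,-0.403,-0.085,0.907,-1.703,-2.735,1.431,0.070
35,2.098,0.568,-0.835,-0.671,3.810,-0.214,-1.374,0.241,-0.402,-0.097,0.905,-1.770,-2.655,1.432,0.069
36,2.135,0.566,-0.849,-0.669,3.675,-0.207,-1.374,0.227,-0.401,-0.108,0.902,-1.826,-2.580,1.440,0.067
37,2.171,0.564,-0.863,-0.667,3.541,-0.204,-1.375,0.214,-0.399,-0.118,0.899,-1.872,-2.508,1.454,0.064
38,2.206,0.562,-0.877,-0.665,3.409,-0.202,-1.376,0.202,-0.398,-0.129,0.895,-1.908,-2.440,1.473,0.061
39,2.239,0.559,-0.890,-0.663,3.280,-0.204,-1.378,0.191,-0.396,-0.138,0.892,-1.936,-2.375,1.496,0.057
40,2.272,0.557,-0.904,-0.661,3.154,-0.207,-1.380,0.181,-0.394,-0.148,0.889,-1.956,-2.313,1.524,0.052
41,2.303,0.555,-0.918,-0.659,3.030,-0.212,-1.382,0.172,-0.392,-0.156,0.886,-1.970,-2.254,1.555,0.047
42,2.332,0.553,-0.932,-0.657,2.910,-0.218,-1.384,0.163,-0.390,-0.164,0.883,-1.977,-2.197,1.590,0.041
43,2.361,0.551,-0.946,-0.656,2.793,-0.225,-1.386,0.154,-0.388,-0.172,0.879,-1.979,-2.143,1.627,0.035
44,2.388,0.549,-0.960,-0.654,2.680,-0.233,-1.387,0.146,-0.386,-0.180,0.876,-1.975,-2.091,1.667,0.029
45,2.414,0.546,-0.973,-0.653,2.569,-0.242,-1.387,0.139,-0.384,-0.187,0.873,-1.968,-2.041,1.710,0.022
46,2.440,0.544,-0.987,-0.651,2.462,-0.251,-1.387,0.132,-0.382,-0.193,0.869,-1.956,-1.992,1.753,0.015
47,2.464,0.541,-1.001,-0.650,2.359,-0.261,-1.386,0.125,-0.381,-0.199,0.866,-1.941,-1.946,1.799,0.008
48,2.487,0.539,-1.015,-0.649,2.258,-0.270,-1.385,0.119,-0.379,-0.205,0.862,-1.922,-1.901,1.846,0.001
49,2.509,0.536,-1.029,-0.648,2.161,-0.279,-1.383,0.113,-0.377,-0.211,0.859,-1.900,-1.857,1.894,-0.006
50,2.530,0.533,-1.043,-0.647,2.067,-0.288,-1.379,0.107,-0.375,-0.216,0.855,,,,
# max |trq| (N·m): 10.567


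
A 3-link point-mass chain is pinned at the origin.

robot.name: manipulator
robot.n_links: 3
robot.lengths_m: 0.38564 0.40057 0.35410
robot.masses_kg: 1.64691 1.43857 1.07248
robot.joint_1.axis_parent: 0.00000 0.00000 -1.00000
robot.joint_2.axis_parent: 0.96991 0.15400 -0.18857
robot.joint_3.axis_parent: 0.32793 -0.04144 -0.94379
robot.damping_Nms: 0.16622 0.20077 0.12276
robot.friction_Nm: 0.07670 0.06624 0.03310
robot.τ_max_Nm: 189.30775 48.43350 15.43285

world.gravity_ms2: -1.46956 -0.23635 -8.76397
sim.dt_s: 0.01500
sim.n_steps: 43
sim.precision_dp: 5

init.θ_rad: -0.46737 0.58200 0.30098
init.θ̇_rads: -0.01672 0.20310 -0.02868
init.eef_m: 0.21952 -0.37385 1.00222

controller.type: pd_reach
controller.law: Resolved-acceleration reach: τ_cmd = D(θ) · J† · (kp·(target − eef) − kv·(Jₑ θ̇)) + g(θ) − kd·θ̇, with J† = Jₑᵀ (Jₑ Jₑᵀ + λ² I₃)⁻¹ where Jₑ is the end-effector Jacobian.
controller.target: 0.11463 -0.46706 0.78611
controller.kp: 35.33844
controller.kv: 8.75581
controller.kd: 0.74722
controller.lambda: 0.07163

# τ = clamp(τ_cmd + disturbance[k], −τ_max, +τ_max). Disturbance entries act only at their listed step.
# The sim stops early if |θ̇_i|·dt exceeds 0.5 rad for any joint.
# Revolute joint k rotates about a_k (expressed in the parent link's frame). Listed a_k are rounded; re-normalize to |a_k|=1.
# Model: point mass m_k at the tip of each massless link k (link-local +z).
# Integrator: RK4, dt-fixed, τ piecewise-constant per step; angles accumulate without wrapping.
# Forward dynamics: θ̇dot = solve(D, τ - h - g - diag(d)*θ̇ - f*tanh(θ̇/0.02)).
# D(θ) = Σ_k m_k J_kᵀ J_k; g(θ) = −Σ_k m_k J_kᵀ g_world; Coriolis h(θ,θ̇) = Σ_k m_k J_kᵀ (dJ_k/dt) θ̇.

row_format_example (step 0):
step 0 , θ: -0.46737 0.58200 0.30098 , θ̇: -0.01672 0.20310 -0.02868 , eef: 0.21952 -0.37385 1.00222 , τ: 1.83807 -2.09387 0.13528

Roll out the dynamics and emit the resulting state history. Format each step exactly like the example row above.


step 1 , θ: -0.46665 0.58540 0.30235 , θ̇: 0.11485 0.25404 0.16792 , eef: 0.22019 -0.37595 1.00070 , τ: 1.35803 -2.79609 -0.11611
step 2 , θ: -0.46381 0.58983 0.30292 , θ̇: 0.25593 0.33010 -0.02301 , eef: 0.22035 -0.37899 0.99877 , τ: 0.95277 -3.35786 -0.05349
step 3 , θ: -0.45952 0.59490 0.30515 , θ̇: 0.32134 0.35254 0.26181 , eef: 0.22008 -0.38285 0.99645 , τ: 0.59617 -3.96354 -0.35444
step 4 , θ: -0.45381 0.60080 0.30582 , θ̇: 0.43117 0.42577 -0.09011 , eef: 0.21947 -0.38729 0.99385 , τ: 0.29861 -4.39342 -0.14894
step 5 , θ: -0.44740 0.60701 0.30902 , θ̇: 0.43170 0.41050 0.43417 , eef: 0.21856 -0.39230 0.99094 , τ: 0.02622 -4.95878 -0.62254
step 6 , θ: -0.43995 0.61397 0.30901 , θ̇: 0.54855 0.50709 -0.32063 , eef: 0.21744 -0.39762 0.98787 , τ: -0.18475 -5.22886 -0.08843
step 7 , θ: -0.43252 0.62083 0.31394 , θ̇: 0.45646 0.42063 0.84295 , eef: 0.21609 -0.40333 0.98451 , τ: -0.40792 -5.84983 -1.05084
step 8 , θ: -0.42402 0.62864 0.31154 , θ̇: 0.65573 0.60322 -0.96579 , eef: 0.21463 -0.40907 0.98115 , τ: -0.53309 -5.84372 0.31901
step 9 , θ: -0.41650 0.63559 0.32066 , θ̇: 0.37387 0.35012 1.90877 , eef: 0.21296 -0.41521 0.97741 , τ: -0.75846 -6.74470 -1.97354
step 10 , θ: -0.40715 0.64431 0.31217 , θ̇: 0.82747 0.77511 -2.63747 , eef: 0.21132 -0.42100 0.97396 , τ: -0.75409 -6.13706 1.54834
step 11 , θ: -0.40067 0.65051 0.33185 , θ̇: 0.09666 0.11432 4.63491 , eef: 0.20939 -0.42746 0.96982 , τ: -1.08915 -7.86025 -4.17962
step 12 , θ: -0.38982 0.66095 0.30609 , θ̇: 1.22982 1.19162 -7.09065 , eef: 0.20780 -0.43285 0.96663 , τ: -0.78261 -5.78071 4.97077
step 13 , θ: -0.38652 0.66468 0.35374 , θ̇: -0.67027 -0.52325 11.85983 , eef: 0.20558 -0.43983 0.96174 , τ: -1.51516 -9.78570 -9.89427
step 14 , θ: -0.37211 0.67950 0.28195 , θ̇: 2.20693 2.31023 -18.91082 , eef: 0.20462 -0.44404 0.95945 , τ: -0.33426 -3.90293 14.17533
step 15 , θ: -0.37780 0.67703 0.40352 , θ̇: -2.85652 -2.10971 31.04638 , eef: 0.20226 -0.45245 0.95258 , τ: -2.19979 -14.11752 -15.43285
step 16 , θ: -0.37629 0.68285 0.43686 , θ̇: 2.77908 2.40773 -22.29666 , eef: 0.20122 -0.45863 0.94759 , τ: 0.15593 -4.15703 15.43285
step 17 , θ: -0.38489 0.68246 0.54746 , θ̇: -3.64235 -1.92295 32.57606 , eef: 0.19935 -0.46593 0.94077 , τ: -2.11140 -14.40704 -15.43285
step 18 , θ: -0.38757 0.68747 0.59642 , θ̇: 2.96135 2.10613 -21.70855 , eef: 0.19862 -0.47181 0.93530 , τ: 0.38812 -5.24288 15.43285
step 19 , θ: -0.40043 0.68768 0.71571 , θ̇: -4.29856 -1.55441 33.15033 , eef: 0.19669 -0.47836 0.92823 , τ: -2.06332 -14.15453 -15.43285
step 20 , θ: -0.40508 0.69311 0.76565 , θ̇: 3.24934 1.82234 -22.10171 , eef: 0.19621 -0.48363 0.92275 , τ: 0.55641 -6.13721 15.43285
step 21 , θ: -0.41990 0.69494 0.88198 , θ̇: -4.72360 -1.10021 33.10790 , eef: 0.19425 -0.48928 0.91583 , τ: -2.06882 -13.65493 -15.43285
step 22 , θ: -0.42456 0.70127 0.92401 , θ̇: 3.55647 1.54426 -23.04213 , eef: 0.19407 -0.49392 0.91061 , τ: 0.69594 -6.94078 15.43285
step 23 , θ: -0.43947 0.70494 1.03121 , θ̇: -4.92826 -0.64230 32.74248 , eef: 0.19222 -0.49875 0.90406 , τ: -2.11906 -13.14438 -15.43285
step 24 , θ: -0.44300 0.71214 1.06156 , θ̇: 3.81532 1.27374 -24.13958 , eef: 0.19241 -0.50292 0.89915 , τ: 0.84343 -7.74410 15.43285
step 25 , θ: -0.45691 0.71746 1.15742 , θ̇: -4.96640 -0.22813 32.22508 , eef: 0.19078 -0.50714 0.89298 , τ: -2.21190 -12.74804 -15.43285
step 26 , θ: -0.45874 0.72530 1.17521 , θ̇: 4.01012 1.02069 -25.20030 , eef: 0.19135 -0.51102 0.88835 , τ: 0.98020 -8.55265 15.43285
step 27 , θ: -0.47110 0.73189 1.25960 , θ̇: -4.89736 0.11855 31.66132 , eef: 0.18995 -0.51484 0.88251 , τ: -2.35076 -12.49473 -15.43285
step 28 , θ: -0.47119 0.74009 1.26607 , θ̇: 4.13290 0.79231 -26.07051 , eef: 0.19084 -0.51856 0.87809 , τ: 1.09708 -9.34659 15.43285
step 29 , θ: -0.48183 0.74756 1.34006 , θ̇: -4.76490 0.39328 31.08512 , eef: 0.18963 -0.52212 0.87253 , τ: -2.53716 -12.36105 -15.43285
step 30 , θ: -0.48030 0.75584 1.33688 , θ̇: 4.20002 0.59358 -26.73353 , eef: 0.19071 -0.52577 0.86825 , τ: 1.17656 -10.09084 15.43285
step 31 , θ: -0.48931 0.76386 1.40208 , θ̇: -4.60764 0.60149 30.55073 , eef: 0.18959 -0.52915 0.86292 , τ: -2.76083 -12.31968 -15.43285
step 32 , θ: -0.48640 0.77202 1.39128 , θ̇: 4.22490 0.42311 -27.19532 , eef: 0.19074 -0.53277 0.85876 , τ: 1.21802 -10.75692 15.43285
step 33 , θ: -0.49408 0.78028 1.45014 , θ̇: -4.45914 0.75833 30.14937 , eef: 0.18960 -0.53600 0.85364 , τ: -3.01228 -12.34251 -15.43285
step 34 , θ: -0.49020 0.78820 1.43438 , θ̇: 4.21467 0.27433 -27.45629 , eef: 0.19071 -0.53957 0.84958 , τ: 1.22633 -11.34850 15.43285
step 35 , θ: -0.49675 0.79650 1.48829 , θ̇: -4.31379 0.87310 29.77420 , eef: 0.18948 -0.54265 0.84467 , τ: -3.27058 -12.36744 -15.43285
step 36 , θ: -0.49209 0.80402 1.46859 , θ̇: 4.18998 0.14124 -27.62453 , eef: 0.19049 -0.54615 0.84076 , τ: 1.21304 -11.83869 15.43285
step 37 , θ: -0.49768 0.81218 1.51847 , θ̇: -4.18015 0.95346 29.44202 , eef: 0.18914 -0.54907 0.83609 , τ: -3.52682 -12.38339 -15.43285
step 38 , θ: -0.49239 0.81920 1.49579 , θ̇: 4.15571 0.02155 -27.71729 , eef: 0.19001 -0.55244 0.83236 , τ: 1.18427 -12.23274 15.43285
step 39 , θ: -0.49722 0.82705 1.54253 , θ̇: -4.06194 1.00727 29.15731 , eef: 0.18851 -0.55517 0.82797 , τ: -3.77334 -12.38291 -15.43285
step 40 , θ: -0.49147 0.83350 1.51768 , θ̇: 4.11577 -0.08696 -27.75393 , eef: 0.18922 -0.55839 0.82447 , τ: 1.14590 -12.54142 15.43285
step 41 , θ: -0.49569 0.84095 1.56203 , θ̇: -3.95987 1.04195 28.91792 , eef: 0.18756 -0.56091 0.82038 , τ: -4.00442 -12.36516 -15.43285
step 42 , θ: -0.48962 0.84678 1.53565 , θ̇: 4.07278 -0.18538 -27.75013 , eef: 0.18811 -0.56396 0.81714 , τ: 1.10256 -12.78339 15.43285
step 43 , θ: -0.49338 0.85379 1.57821 , θ̇: -3.87290 1.06298 28.71733 , eef: 0.18631 -0.56626 0.81336


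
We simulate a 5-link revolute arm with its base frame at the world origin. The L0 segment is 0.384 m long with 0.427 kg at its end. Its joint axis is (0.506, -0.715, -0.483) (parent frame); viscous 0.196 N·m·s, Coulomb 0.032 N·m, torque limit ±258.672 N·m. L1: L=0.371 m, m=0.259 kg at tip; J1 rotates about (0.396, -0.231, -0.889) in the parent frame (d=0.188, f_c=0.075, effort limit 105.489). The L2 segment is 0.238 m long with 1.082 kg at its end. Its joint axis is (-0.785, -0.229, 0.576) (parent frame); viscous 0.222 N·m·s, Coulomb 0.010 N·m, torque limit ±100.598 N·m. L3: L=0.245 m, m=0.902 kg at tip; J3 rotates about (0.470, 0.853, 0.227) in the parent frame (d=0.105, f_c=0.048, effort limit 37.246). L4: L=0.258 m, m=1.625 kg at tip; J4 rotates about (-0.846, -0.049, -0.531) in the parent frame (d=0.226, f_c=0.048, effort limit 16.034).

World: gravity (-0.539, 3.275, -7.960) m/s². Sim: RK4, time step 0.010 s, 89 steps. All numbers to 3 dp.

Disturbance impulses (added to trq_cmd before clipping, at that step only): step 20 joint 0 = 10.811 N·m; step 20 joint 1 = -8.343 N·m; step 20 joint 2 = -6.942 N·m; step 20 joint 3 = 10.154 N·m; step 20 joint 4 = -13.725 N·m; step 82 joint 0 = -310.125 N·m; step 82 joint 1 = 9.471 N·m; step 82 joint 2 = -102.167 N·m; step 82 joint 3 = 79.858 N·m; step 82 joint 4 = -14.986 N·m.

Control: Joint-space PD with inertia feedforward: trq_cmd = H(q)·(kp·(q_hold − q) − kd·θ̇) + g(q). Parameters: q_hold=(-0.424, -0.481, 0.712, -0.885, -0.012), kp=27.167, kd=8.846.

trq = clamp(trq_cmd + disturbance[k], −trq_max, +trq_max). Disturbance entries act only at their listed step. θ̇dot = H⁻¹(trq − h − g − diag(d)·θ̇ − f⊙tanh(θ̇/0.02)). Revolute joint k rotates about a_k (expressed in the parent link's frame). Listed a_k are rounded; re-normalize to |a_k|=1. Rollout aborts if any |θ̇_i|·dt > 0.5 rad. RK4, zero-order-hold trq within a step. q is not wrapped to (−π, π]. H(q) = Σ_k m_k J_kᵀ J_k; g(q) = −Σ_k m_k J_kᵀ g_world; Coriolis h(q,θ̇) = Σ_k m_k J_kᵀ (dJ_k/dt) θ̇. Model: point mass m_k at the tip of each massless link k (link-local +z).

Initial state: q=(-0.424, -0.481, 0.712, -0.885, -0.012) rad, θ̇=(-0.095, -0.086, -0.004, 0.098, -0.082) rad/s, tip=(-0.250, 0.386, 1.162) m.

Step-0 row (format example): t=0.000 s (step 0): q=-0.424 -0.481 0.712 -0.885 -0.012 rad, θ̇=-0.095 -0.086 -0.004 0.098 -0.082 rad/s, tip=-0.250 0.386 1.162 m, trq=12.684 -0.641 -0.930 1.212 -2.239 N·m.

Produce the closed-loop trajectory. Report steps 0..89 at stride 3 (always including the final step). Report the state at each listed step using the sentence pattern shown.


t=0.030 s (step 3): q=-0.426 -0.483 0.712 -0.883 -0.014 rad, θ̇=-0.070 -0.045 -0.015 0.059 -0.056 rad/s, tip=-0.248 0.388 1.163 m, trq=12.340 -0.651 -1.066 1.335 -2.285 N·m.
t=0.060 s (step 6): q=-0.428 -0.484 0.711 -0.881 -0.015 rad, θ̇=-0.050 -0.018 -0.022 0.031 -0.031 rad/s, tip=-0.246 0.389 1.164 m, trq=12.032 -0.655 -1.194 1.453 -2.326 N·m.
t=0.090 s (step 9): q=-0.429 -0.484 0.710 -0.881 -0.016 rad, θ̇=-0.033 -0.007 -0.025 0.013 -0.010 rad/s, tip=-0.245 0.390 1.164 m, trq=11.757 -0.651 -1.311 1.560 -2.360 N·m.
t=0.120 s (step 12): q=-0.430 -0.484 0.710 -0.880 -0.016 rad, θ̇=-0.020 -0.002 -0.021 0.004 -0.001 rad/s, tip=-0.244 0.391 1.165 m, trq=11.515 -0.640 -1.414 1.651 -2.385 N·m.
t=0.150 s (step 15): q=-0.431 -0.484 0.709 -0.880 -0.016 rad, θ̇=-0.010 -0.003 -0.016 0.000 0.007 rad/s, tip=-0.244 0.391 1.165 m, trq=11.303 -0.628 -1.504 1.729 -2.403 N·m.
t=0.180 s (step 18): q=-0.431 -0.484 0.709 -0.880 -0.016 rad, θ̇=-0.002 -0.002 -0.009 -0.002 0.009 rad/s, tip=-0.244 0.391 1.165 m, trq=11.121 -0.619 -1.580 1.795 -2.418 N·m.
t=0.210 s (step 21): q=-0.430 -0.485 0.709 -0.880 -0.025 rad, θ̇=0.165 -0.151 -0.078 0.016 -1.760 rad/s, tip=-0.243 0.390 1.166 m, trq=9.999 0.144 -1.026 0.933 -1.215 N·m.
t=0.240 s (step 24): q=-0.425 -0.493 0.703 -0.880 -0.064 rad, θ̇=0.162 -0.339 -0.219 0.017 -0.941 rad/s, tip=-0.239 0.387 1.174 m, trq=10.059 0.063 -1.207 1.111 -1.451 N·m.
t=0.270 s (step 27): q=-0.421 -0.503 0.697 -0.879 -0.086 rad, θ̇=0.128 -0.290 -0.187 0.022 -0.535 rad/s, tip=-0.236 0.385 1.180 m, trq=10.107 -0.009 -1.353 1.270 -1.633 N·m.
t=0.300 s (step 30): q=-0.417 -0.510 0.693 -0.879 -0.098 rad, θ̇=0.091 -0.188 -0.121 0.022 -0.301 rad/s, tip=-0.235 0.383 1.183 m, trq=10.141 -0.073 -1.475 1.411 -1.779 N·m.
t=0.330 s (step 33): q=-0.415 -0.514 0.690 -0.878 -0.104 rad, θ̇=0.058 -0.088 -0.058 0.017 -0.150 rad/s, tip=-0.235 0.382 1.185 m, trq=10.165 -0.132 -1.579 1.536 -1.901 N·m.
t=0.360 s (step 36): q=-0.414 -0.515 0.689 -0.878 -0.107 rad, θ̇=0.033 -0.014 -0.013 0.010 -0.039 rad/s, tip=-0.235 0.382 1.186 m, trq=10.180 -0.186 -1.667 1.644 -2.002 N·m.
t=0.390 s (step 39): q=-0.413 -0.515 0.689 -0.877 -0.107 rad, θ̇=0.016 0.017 0.010 -0.001 0.033 rad/s, tip=-0.235 0.382 1.186 m, trq=10.189 -0.217 -1.739 1.734 -2.073 N·m.
t=0.420 s (step 42): q=-0.413 -0.515 0.689 -0.878 -0.106 rad, θ̇=0.005 0.026 0.023 -0.009 0.078 rad/s, tip=-0.236 0.381 1.186 m, trq=10.193 -0.236 -1.793 1.805 -2.122 N·m.
t=0.450 s (step 45): q=-0.413 -0.514 0.690 -0.878 -0.103 rad, θ̇=-0.004 0.030 0.032 -0.013 0.109 rad/s, tip=-0.237 0.381 1.185 m, trq=10.193 -0.255 -1.833 1.861 -2.164 N·m.
t=0.480 s (step 48): q=-0.413 -0.513 0.691 -0.878 -0.099 rad, θ̇=-0.009 0.032 0.038 -0.015 0.128 rad/s, tip=-0.237 0.381 1.184 m, trq=10.191 -0.275 -1.863 1.905 -2.198 N·m.
t=0.510 s (step 51): q=-0.413 -0.512 0.692 -0.879 -0.095 rad, θ̇=-0.013 0.033 0.042 -0.017 0.139 rad/s, tip=-0.238 0.381 1.183 m, trq=10.188 -0.296 -1.883 1.940 -2.227 N·m.
t=0.540 s (step 54): q=-0.414 -0.511 0.694 -0.879 -0.091 rad, θ̇=-0.016 0.034 0.044 -0.017 0.143 rad/s, tip=-0.239 0.381 1.182 m, trq=10.186 -0.316 -1.897 1.968 -2.251 N·m.
t=0.570 s (step 57): q=-0.414 -0.510 0.695 -0.880 -0.087 rad, θ̇=-0.017 0.034 0.044 -0.018 0.143 rad/s, tip=-0.240 0.381 1.181 m, trq=10.185 -0.336 -1.905 1.989 -2.272 N·m.
t=0.600 s (step 60): q=-0.415 -0.509 0.696 -0.880 -0.082 rad, θ̇=-0.018 0.033 0.043 -0.017 0.140 rad/s, tip=-0.241 0.381 1.180 m, trq=10.184 -0.355 -1.909 2.005 -2.289 N·m.
t=0.630 s (step 63): q=-0.415 -0.508 0.698 -0.881 -0.078 rad, θ̇=-0.018 0.032 0.041 -0.017 0.135 rad/s, tip=-0.241 0.381 1.179 m, trq=10.185 -0.373 -1.910 2.018 -2.304 N·m.
t=0.660 s (step 66): q=-0.416 -0.507 0.699 -0.881 -0.074 rad, θ̇=-0.018 0.030 0.039 -0.016 0.129 rad/s, tip=-0.242 0.381 1.178 m, trq=10.186 -0.390 -1.908 2.027 -2.317 N·m.
t=0.690 s (step 69): q=-0.416 -0.506 0.700 -0.882 -0.070 rad, θ̇=-0.018 0.029 0.036 -0.015 0.122 rad/s, tip=-0.243 0.381 1.177 m, trq=10.189 -0.406 -1.905 2.034 -2.327 N·m.
t=0.720 s (step 72): q=-0.417 -0.505 0.701 -0.882 -0.067 rad, θ̇=-0.017 0.027 0.033 -0.015 0.114 rad/s, tip=-0.243 0.381 1.176 m, trq=10.191 -0.421 -1.901 2.038 -2.337 N·m.
t=0.750 s (step 75): q=-0.417 -0.505 0.702 -0.883 -0.064 rad, θ̇=-0.016 0.026 0.030 -0.014 0.106 rad/s, tip=-0.244 0.381 1.175 m, trq=10.195 -0.434 -1.895 2.042 -2.345 N·m.
t=0.780 s (step 78): q=-0.418 -0.504 0.703 -0.883 -0.061 rad, θ̇=-0.015 0.025 0.028 -0.013 0.098 rad/s, tip=-0.244 0.381 1.174 m, trq=10.198 -0.447 -1.890 2.044 -2.352 N·m.
t=0.810 s (step 81): q=-0.418 -0.503 0.704 -0.884 -0.058 rad, θ̇=-0.014 0.024 0.025 -0.012 0.090 rad/s, tip=-0.245 0.381 1.173 m, trq=10.202 -0.458 -1.884 2.046 -2.358 N·m.
t=0.840 s (step 84): q=-0.417 -0.559 0.563 -0.978 -0.019 rad, θ̇=0.093 -3.360 -8.492 -5.922 1.058 rad/s, tip=-0.231 0.381 1.168 m, trq=33.460 -0.991 6.326 -0.317 -1.376 N·m.
t=0.870 s (step 87): q=-0.420 -0.617 0.382 -1.115 -0.040 rad, θ̇=-0.321 -0.625 -3.717 -3.192 -1.641 rad/s, tip=-0.207 0.384 1.160 m, trq=30.391 -0.445 4.804 1.118 -1.853 N·m.
t=0.890 s (step 89): q=-0.428 -0.619 0.329 -1.165 -0.074 rad, θ̇=-0.433 0.194 -1.903 -1.932 -1.609 rad/s, tip=-0.195 0.387 1.157 m.
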